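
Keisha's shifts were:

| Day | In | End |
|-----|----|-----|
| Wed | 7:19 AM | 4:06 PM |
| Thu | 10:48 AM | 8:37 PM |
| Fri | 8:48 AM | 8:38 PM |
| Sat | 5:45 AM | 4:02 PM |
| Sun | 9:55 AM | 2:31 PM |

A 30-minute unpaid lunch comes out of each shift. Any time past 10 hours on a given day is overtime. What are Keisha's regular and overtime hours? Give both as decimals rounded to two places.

Regular 41.48 hours, overtime 1.33 hours

Wed: 7:19 AM–4:06 PM = 8 h 47 min; less 30 min break → 8 h 17 min
Thu: 10:48 AM–8:37 PM = 9 h 49 min; less 30 min break → 9 h 19 min
Fri: 8:48 AM–8:38 PM = 11 h 50 min; less 30 min break → 11 h 20 min
Sat: 5:45 AM–4:02 PM = 10 h 17 min; less 30 min break → 9 h 47 min
Sun: 9:55 AM–2:31 PM = 4 h 36 min; less 30 min break → 4 h 6 min
Wed reg 8 h 17 min / OT 0 h 0 min; Thu reg 9 h 19 min / OT 0 h 0 min; Fri reg 10 h 0 min / OT 1 h 20 min; Sat reg 9 h 47 min / OT 0 h 0 min; Sun reg 4 h 6 min / OT 0 h 0 min.
Totals: regular 41 h 29 min, overtime 1 h 20 min.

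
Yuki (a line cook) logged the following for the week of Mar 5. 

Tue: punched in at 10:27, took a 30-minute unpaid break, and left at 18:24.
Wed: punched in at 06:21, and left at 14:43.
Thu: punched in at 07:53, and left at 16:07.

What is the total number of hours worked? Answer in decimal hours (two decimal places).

Tue: 10:27–18:24 = 7 h 57 min; less 30 min break → 7 h 27 min
Wed: 06:21–14:43 = 8 h 22 min
Thu: 07:53–16:07 = 8 h 14 min
Total: 7 h 27 min + 8 h 22 min + 8 h 14 min = 24 h 3 min.

24.05 hours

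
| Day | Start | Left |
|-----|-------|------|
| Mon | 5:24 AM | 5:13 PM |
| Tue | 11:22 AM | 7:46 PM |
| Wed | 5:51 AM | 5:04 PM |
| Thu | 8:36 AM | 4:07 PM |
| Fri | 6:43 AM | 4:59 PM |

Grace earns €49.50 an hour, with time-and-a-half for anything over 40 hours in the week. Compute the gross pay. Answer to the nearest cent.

€2664.34

Mon: 5:24 AM–5:13 PM = 11 h 49 min
Tue: 11:22 AM–7:46 PM = 8 h 24 min
Wed: 5:51 AM–5:04 PM = 11 h 13 min
Thu: 8:36 AM–4:07 PM = 7 h 31 min
Fri: 6:43 AM–4:59 PM = 10 h 16 min
Total worked: 49 h 13 min = 2953 min.
Regular 40 h 0 min = 2400 min at €49.50/h; overtime 9 h 13 min = 553 min at €74.25/h.
Pay = (2400 × €49.50 + 553 × €74.25) ÷ 60 = €2664.34.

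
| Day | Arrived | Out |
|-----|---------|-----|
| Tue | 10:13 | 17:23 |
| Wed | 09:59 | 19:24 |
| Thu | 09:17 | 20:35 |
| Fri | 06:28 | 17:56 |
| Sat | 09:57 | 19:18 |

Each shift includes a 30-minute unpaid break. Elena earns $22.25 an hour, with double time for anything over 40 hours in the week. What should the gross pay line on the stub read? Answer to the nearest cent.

Tue: 10:13–17:23 = 7 h 10 min; less 30 min break → 6 h 40 min
Wed: 09:59–19:24 = 9 h 25 min; less 30 min break → 8 h 55 min
Thu: 09:17–20:35 = 11 h 18 min; less 30 min break → 10 h 48 min
Fri: 06:28–17:56 = 11 h 28 min; less 30 min break → 10 h 58 min
Sat: 09:57–19:18 = 9 h 21 min; less 30 min break → 8 h 51 min
Total worked: 46 h 12 min = 2772 min.
Regular 40 h 0 min = 2400 min at $22.25/h; overtime 6 h 12 min = 372 min at $44.50/h.
Pay = (2400 × $22.25 + 372 × $44.50) ÷ 60 = $1165.90.

$1165.90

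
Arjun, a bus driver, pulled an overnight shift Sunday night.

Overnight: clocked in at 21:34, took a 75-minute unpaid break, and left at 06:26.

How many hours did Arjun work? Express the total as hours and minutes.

7 h 37 min

Overnight: 21:34 → midnight = 2 h 26 min; midnight → 06:26 = 6 h 26 min; span 8 h 52 min; less 75 min break → 7 h 37 min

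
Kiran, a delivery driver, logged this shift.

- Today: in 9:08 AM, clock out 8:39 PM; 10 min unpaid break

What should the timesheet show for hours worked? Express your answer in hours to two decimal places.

11.35 hours

Today: 9:08 AM–8:39 PM = 11 h 31 min; less 10 min break → 11 h 21 min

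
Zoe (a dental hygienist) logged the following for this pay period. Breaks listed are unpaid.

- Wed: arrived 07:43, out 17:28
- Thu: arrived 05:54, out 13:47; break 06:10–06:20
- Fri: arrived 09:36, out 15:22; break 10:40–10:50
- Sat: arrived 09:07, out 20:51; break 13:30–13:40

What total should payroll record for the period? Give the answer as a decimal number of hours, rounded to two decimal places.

34.63 hours

Wed: 07:43–17:28 = 9 h 45 min
Thu: 05:54–13:47 = 7 h 53 min; less 10 min break → 7 h 43 min
Fri: 09:36–15:22 = 5 h 46 min; less 10 min break → 5 h 36 min
Sat: 09:07–20:51 = 11 h 44 min; less 10 min break → 11 h 34 min
Total: 9 h 45 min + 7 h 43 min + 5 h 36 min + 11 h 34 min = 34 h 38 min.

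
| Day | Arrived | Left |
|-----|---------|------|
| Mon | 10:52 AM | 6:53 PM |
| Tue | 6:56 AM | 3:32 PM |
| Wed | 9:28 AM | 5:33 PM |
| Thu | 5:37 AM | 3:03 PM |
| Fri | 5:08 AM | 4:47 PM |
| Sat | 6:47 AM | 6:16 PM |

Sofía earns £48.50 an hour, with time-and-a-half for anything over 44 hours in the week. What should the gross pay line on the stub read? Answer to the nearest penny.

Mon: 10:52 AM–6:53 PM = 8 h 1 min
Tue: 6:56 AM–3:32 PM = 8 h 36 min
Wed: 9:28 AM–5:33 PM = 8 h 5 min
Thu: 5:37 AM–3:03 PM = 9 h 26 min
Fri: 5:08 AM–4:47 PM = 11 h 39 min
Sat: 6:47 AM–6:16 PM = 11 h 29 min
Total worked: 57 h 16 min = 3436 min.
Regular 44 h 0 min = 2640 min at £48.50/h; overtime 13 h 16 min = 796 min at £72.75/h.
Pay = (2640 × £48.50 + 796 × £72.75) ÷ 60 = £3099.15.

£3099.15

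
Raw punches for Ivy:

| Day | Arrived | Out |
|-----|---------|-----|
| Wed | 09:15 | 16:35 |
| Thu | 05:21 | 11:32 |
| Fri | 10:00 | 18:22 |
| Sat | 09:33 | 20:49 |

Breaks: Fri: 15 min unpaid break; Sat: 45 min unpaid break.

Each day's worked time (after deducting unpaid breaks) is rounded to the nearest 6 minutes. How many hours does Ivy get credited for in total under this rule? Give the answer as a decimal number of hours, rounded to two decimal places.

32.10 hours

Wed: 09:15–16:35 = 7 h 20 min → rounds to 7 h 18 min
Thu: 05:21–11:32 = 6 h 11 min → rounds to 6 h 12 min
Fri: 10:00–18:22 = 8 h 22 min − 15 min = 8 h 7 min → rounds to 8 h 6 min
Sat: 09:33–20:49 = 11 h 16 min − 45 min = 10 h 31 min → rounds to 10 h 30 min
Total credited: 32 h 6 min.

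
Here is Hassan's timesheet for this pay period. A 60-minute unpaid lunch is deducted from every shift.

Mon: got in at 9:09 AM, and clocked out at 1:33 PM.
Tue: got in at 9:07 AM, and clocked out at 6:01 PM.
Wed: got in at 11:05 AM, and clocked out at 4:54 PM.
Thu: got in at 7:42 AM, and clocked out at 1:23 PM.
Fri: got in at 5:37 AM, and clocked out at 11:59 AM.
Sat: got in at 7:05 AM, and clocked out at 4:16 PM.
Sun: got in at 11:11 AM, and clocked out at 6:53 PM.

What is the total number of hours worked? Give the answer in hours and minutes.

Mon: 9:09 AM–1:33 PM = 4 h 24 min; less 60 min break → 3 h 24 min
Tue: 9:07 AM–6:01 PM = 8 h 54 min; less 60 min break → 7 h 54 min
Wed: 11:05 AM–4:54 PM = 5 h 49 min; less 60 min break → 4 h 49 min
Thu: 7:42 AM–1:23 PM = 5 h 41 min; less 60 min break → 4 h 41 min
Fri: 5:37 AM–11:59 AM = 6 h 22 min; less 60 min break → 5 h 22 min
Sat: 7:05 AM–4:16 PM = 9 h 11 min; less 60 min break → 8 h 11 min
Sun: 11:11 AM–6:53 PM = 7 h 42 min; less 60 min break → 6 h 42 min
Total: 3 h 24 min + 7 h 54 min + 4 h 49 min + 4 h 41 min + 5 h 22 min + 8 h 11 min + 6 h 42 min = 41 h 3 min.

41 h 3 min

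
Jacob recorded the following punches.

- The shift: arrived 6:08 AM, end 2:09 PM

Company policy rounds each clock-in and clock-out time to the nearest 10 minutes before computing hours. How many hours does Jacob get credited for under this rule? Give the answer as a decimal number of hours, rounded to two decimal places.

The shift: in 6:08 AM→6:10 AM, out 2:09 PM→2:10 PM; 8 h 0 min

8.00 hours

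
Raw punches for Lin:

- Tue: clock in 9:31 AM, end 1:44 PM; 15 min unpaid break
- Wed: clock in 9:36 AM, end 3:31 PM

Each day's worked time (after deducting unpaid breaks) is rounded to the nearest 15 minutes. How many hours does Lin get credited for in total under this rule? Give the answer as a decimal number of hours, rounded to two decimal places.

Tue: 9:31 AM–1:44 PM = 4 h 13 min − 15 min = 3 h 58 min → rounds to 4 h 0 min
Wed: 9:36 AM–3:31 PM = 5 h 55 min → rounds to 6 h 0 min
Total credited: 10 h 0 min.

10.00 hours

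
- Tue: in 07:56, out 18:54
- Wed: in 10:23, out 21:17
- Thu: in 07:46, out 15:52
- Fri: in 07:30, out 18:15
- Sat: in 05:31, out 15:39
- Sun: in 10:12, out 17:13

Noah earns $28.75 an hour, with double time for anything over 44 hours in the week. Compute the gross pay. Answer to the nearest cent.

$2062.33

Tue: 07:56–18:54 = 10 h 58 min
Wed: 10:23–21:17 = 10 h 54 min
Thu: 07:46–15:52 = 8 h 6 min
Fri: 07:30–18:15 = 10 h 45 min
Sat: 05:31–15:39 = 10 h 8 min
Sun: 10:12–17:13 = 7 h 1 min
Total worked: 57 h 52 min = 3472 min.
Regular 44 h 0 min = 2640 min at $28.75/h; overtime 13 h 52 min = 832 min at $57.50/h.
Pay = (2640 × $28.75 + 832 × $57.50) ÷ 60 = $2062.33.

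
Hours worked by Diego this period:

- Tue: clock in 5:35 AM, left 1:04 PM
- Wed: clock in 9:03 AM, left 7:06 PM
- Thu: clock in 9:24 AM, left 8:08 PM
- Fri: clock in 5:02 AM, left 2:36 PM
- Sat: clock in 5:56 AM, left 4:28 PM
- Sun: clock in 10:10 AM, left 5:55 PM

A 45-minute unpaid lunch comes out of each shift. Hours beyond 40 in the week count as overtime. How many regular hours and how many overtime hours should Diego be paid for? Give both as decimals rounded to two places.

Regular 40.00 hours, overtime 11.62 hours

Tue: 5:35 AM–1:04 PM = 7 h 29 min; less 45 min break → 6 h 44 min
Wed: 9:03 AM–7:06 PM = 10 h 3 min; less 45 min break → 9 h 18 min
Thu: 9:24 AM–8:08 PM = 10 h 44 min; less 45 min break → 9 h 59 min
Fri: 5:02 AM–2:36 PM = 9 h 34 min; less 45 min break → 8 h 49 min
Sat: 5:56 AM–4:28 PM = 10 h 32 min; less 45 min break → 9 h 47 min
Sun: 10:10 AM–5:55 PM = 7 h 45 min; less 45 min break → 7 h 0 min
Total worked: 51 h 37 min = 51.62 h.
Threshold 40 h → overtime 11 h 37 min, regular 40 h 0 min.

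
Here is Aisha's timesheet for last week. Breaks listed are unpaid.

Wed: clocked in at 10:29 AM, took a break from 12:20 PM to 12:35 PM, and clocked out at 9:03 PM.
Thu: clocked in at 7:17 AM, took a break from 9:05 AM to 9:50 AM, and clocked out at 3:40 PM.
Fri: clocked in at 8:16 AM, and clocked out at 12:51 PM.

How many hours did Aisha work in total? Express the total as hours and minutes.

22 h 32 min

Wed: 10:29 AM–9:03 PM = 10 h 34 min; less 15 min break → 10 h 19 min
Thu: 7:17 AM–3:40 PM = 8 h 23 min; less 45 min break → 7 h 38 min
Fri: 8:16 AM–12:51 PM = 4 h 35 min
Total: 10 h 19 min + 7 h 38 min + 4 h 35 min = 22 h 32 min.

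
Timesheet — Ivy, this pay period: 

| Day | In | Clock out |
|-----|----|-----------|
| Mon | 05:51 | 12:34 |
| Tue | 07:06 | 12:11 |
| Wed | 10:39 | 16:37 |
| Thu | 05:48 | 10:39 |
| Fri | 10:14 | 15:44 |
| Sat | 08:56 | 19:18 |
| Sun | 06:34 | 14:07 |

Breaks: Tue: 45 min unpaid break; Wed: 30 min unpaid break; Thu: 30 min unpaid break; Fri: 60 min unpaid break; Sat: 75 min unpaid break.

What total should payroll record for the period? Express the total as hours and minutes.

Mon: 05:51–12:34 = 6 h 43 min
Tue: 07:06–12:11 = 5 h 5 min; less 45 min break → 4 h 20 min
Wed: 10:39–16:37 = 5 h 58 min; less 30 min break → 5 h 28 min
Thu: 05:48–10:39 = 4 h 51 min; less 30 min break → 4 h 21 min
Fri: 10:14–15:44 = 5 h 30 min; less 60 min break → 4 h 30 min
Sat: 08:56–19:18 = 10 h 22 min; less 75 min break → 9 h 7 min
Sun: 06:34–14:07 = 7 h 33 min
Total: 6 h 43 min + 4 h 20 min + 5 h 28 min + 4 h 21 min + 4 h 30 min + 9 h 7 min + 7 h 33 min = 42 h 2 min.

42 h 2 min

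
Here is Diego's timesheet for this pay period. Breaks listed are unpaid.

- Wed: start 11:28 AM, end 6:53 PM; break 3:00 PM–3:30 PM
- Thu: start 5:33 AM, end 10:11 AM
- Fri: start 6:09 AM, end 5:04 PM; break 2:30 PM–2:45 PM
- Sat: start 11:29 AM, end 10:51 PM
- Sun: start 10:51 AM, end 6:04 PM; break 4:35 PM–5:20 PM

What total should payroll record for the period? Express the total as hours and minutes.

40 h 3 min

Wed: 11:28 AM–6:53 PM = 7 h 25 min; less 30 min break → 6 h 55 min
Thu: 5:33 AM–10:11 AM = 4 h 38 min
Fri: 6:09 AM–5:04 PM = 10 h 55 min; less 15 min break → 10 h 40 min
Sat: 11:29 AM–10:51 PM = 11 h 22 min
Sun: 10:51 AM–6:04 PM = 7 h 13 min; less 45 min break → 6 h 28 min
Total: 6 h 55 min + 4 h 38 min + 10 h 40 min + 11 h 22 min + 6 h 28 min = 40 h 3 min.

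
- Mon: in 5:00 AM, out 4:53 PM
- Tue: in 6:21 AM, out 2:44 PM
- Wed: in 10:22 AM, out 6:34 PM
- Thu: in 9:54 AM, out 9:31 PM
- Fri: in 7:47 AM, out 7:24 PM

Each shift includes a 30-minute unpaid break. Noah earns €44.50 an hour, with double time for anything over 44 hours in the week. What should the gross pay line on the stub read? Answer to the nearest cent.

€2420.80

Mon: 5:00 AM–4:53 PM = 11 h 53 min; less 30 min break → 11 h 23 min
Tue: 6:21 AM–2:44 PM = 8 h 23 min; less 30 min break → 7 h 53 min
Wed: 10:22 AM–6:34 PM = 8 h 12 min; less 30 min break → 7 h 42 min
Thu: 9:54 AM–9:31 PM = 11 h 37 min; less 30 min break → 11 h 7 min
Fri: 7:47 AM–7:24 PM = 11 h 37 min; less 30 min break → 11 h 7 min
Total worked: 49 h 12 min = 2952 min.
Regular 44 h 0 min = 2640 min at €44.50/h; overtime 5 h 12 min = 312 min at €89.00/h.
Pay = (2640 × €44.50 + 312 × €89.00) ÷ 60 = €2420.80.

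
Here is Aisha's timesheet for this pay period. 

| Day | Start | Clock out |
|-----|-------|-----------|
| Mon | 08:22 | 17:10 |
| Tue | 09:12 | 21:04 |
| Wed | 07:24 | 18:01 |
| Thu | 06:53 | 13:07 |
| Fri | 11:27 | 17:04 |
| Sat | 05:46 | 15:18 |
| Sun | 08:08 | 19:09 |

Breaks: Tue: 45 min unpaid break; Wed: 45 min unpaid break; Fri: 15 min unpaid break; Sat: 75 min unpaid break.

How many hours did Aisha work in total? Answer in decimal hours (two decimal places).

60.68 hours

Mon: 08:22–17:10 = 8 h 48 min
Tue: 09:12–21:04 = 11 h 52 min; less 45 min break → 11 h 7 min
Wed: 07:24–18:01 = 10 h 37 min; less 45 min break → 9 h 52 min
Thu: 06:53–13:07 = 6 h 14 min
Fri: 11:27–17:04 = 5 h 37 min; less 15 min break → 5 h 22 min
Sat: 05:46–15:18 = 9 h 32 min; less 75 min break → 8 h 17 min
Sun: 08:08–19:09 = 11 h 1 min
Total: 8 h 48 min + 11 h 7 min + 9 h 52 min + 6 h 14 min + 5 h 22 min + 8 h 17 min + 11 h 1 min = 60 h 41 min.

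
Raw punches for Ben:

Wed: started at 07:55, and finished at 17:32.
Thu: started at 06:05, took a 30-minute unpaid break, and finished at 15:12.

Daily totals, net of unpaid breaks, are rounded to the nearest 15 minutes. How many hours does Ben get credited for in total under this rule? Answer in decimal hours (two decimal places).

18.00 hours

Wed: 07:55–17:32 = 9 h 37 min → rounds to 9 h 30 min
Thu: 06:05–15:12 = 9 h 7 min − 30 min = 8 h 37 min → rounds to 8 h 30 min
Total credited: 18 h 0 min.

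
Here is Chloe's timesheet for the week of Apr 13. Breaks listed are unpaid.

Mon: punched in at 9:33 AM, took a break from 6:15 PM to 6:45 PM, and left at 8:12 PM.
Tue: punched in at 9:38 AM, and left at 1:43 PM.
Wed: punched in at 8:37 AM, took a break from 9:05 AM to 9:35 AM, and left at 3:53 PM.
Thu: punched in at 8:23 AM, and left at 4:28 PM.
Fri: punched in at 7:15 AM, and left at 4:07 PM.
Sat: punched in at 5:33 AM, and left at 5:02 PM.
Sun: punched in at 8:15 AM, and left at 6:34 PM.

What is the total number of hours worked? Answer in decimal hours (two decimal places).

59.75 hours

Mon: 9:33 AM–8:12 PM = 10 h 39 min; less 30 min break → 10 h 9 min
Tue: 9:38 AM–1:43 PM = 4 h 5 min
Wed: 8:37 AM–3:53 PM = 7 h 16 min; less 30 min break → 6 h 46 min
Thu: 8:23 AM–4:28 PM = 8 h 5 min
Fri: 7:15 AM–4:07 PM = 8 h 52 min
Sat: 5:33 AM–5:02 PM = 11 h 29 min
Sun: 8:15 AM–6:34 PM = 10 h 19 min
Total: 10 h 9 min + 4 h 5 min + 6 h 46 min + 8 h 5 min + 8 h 52 min + 11 h 29 min + 10 h 19 min = 59 h 45 min.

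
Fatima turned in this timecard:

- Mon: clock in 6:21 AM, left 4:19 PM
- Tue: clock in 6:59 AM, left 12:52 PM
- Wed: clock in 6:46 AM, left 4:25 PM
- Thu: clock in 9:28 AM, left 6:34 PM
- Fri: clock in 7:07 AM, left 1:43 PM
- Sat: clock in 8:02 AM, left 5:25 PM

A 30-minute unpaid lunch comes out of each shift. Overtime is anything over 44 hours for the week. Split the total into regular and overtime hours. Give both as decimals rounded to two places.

Mon: 6:21 AM–4:19 PM = 9 h 58 min; less 30 min break → 9 h 28 min
Tue: 6:59 AM–12:52 PM = 5 h 53 min; less 30 min break → 5 h 23 min
Wed: 6:46 AM–4:25 PM = 9 h 39 min; less 30 min break → 9 h 9 min
Thu: 9:28 AM–6:34 PM = 9 h 6 min; less 30 min break → 8 h 36 min
Fri: 7:07 AM–1:43 PM = 6 h 36 min; less 30 min break → 6 h 6 min
Sat: 8:02 AM–5:25 PM = 9 h 23 min; less 30 min break → 8 h 53 min
Total worked: 47 h 35 min = 47.58 h.
Threshold 44 h → overtime 3 h 35 min, regular 44 h 0 min.

Regular 44.00 hours, overtime 3.58 hours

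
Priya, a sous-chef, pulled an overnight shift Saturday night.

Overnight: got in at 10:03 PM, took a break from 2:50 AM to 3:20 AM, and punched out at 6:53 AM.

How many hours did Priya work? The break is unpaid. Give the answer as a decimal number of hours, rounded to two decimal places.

Overnight: 10:03 PM → midnight = 1 h 57 min; midnight → 6:53 AM = 6 h 53 min; span 8 h 50 min; less 30 min break → 8 h 20 min

8.33 hours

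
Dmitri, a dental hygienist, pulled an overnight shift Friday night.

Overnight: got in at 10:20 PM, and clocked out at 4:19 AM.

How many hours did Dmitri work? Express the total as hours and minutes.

5 h 59 min

Overnight: 10:20 PM → midnight = 1 h 40 min; midnight → 4:19 AM = 4 h 19 min; span 5 h 59 min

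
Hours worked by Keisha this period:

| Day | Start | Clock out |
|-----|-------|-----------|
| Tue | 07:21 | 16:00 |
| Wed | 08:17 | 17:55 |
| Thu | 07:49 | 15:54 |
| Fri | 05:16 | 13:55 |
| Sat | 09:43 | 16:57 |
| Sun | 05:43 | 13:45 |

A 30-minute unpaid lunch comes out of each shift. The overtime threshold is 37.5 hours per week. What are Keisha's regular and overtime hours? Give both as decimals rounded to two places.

Tue: 07:21–16:00 = 8 h 39 min; less 30 min break → 8 h 9 min
Wed: 08:17–17:55 = 9 h 38 min; less 30 min break → 9 h 8 min
Thu: 07:49–15:54 = 8 h 5 min; less 30 min break → 7 h 35 min
Fri: 05:16–13:55 = 8 h 39 min; less 30 min break → 8 h 9 min
Sat: 09:43–16:57 = 7 h 14 min; less 30 min break → 6 h 44 min
Sun: 05:43–13:45 = 8 h 2 min; less 30 min break → 7 h 32 min
Total worked: 47 h 17 min = 47.28 h.
Threshold 37.5 h → overtime 9 h 47 min, regular 37 h 30 min.

Regular 37.50 hours, overtime 9.78 hours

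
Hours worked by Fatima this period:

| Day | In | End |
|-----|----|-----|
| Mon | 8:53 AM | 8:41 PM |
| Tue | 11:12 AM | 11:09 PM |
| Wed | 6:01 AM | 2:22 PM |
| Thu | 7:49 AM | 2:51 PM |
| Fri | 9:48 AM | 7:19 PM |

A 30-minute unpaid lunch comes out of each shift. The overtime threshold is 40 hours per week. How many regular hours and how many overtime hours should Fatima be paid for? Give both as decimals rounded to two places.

Mon: 8:53 AM–8:41 PM = 11 h 48 min; less 30 min break → 11 h 18 min
Tue: 11:12 AM–11:09 PM = 11 h 57 min; less 30 min break → 11 h 27 min
Wed: 6:01 AM–2:22 PM = 8 h 21 min; less 30 min break → 7 h 51 min
Thu: 7:49 AM–2:51 PM = 7 h 2 min; less 30 min break → 6 h 32 min
Fri: 9:48 AM–7:19 PM = 9 h 31 min; less 30 min break → 9 h 1 min
Total worked: 46 h 9 min = 46.15 h.
Threshold 40 h → overtime 6 h 9 min, regular 40 h 0 min.

Regular 40.00 hours, overtime 6.15 hours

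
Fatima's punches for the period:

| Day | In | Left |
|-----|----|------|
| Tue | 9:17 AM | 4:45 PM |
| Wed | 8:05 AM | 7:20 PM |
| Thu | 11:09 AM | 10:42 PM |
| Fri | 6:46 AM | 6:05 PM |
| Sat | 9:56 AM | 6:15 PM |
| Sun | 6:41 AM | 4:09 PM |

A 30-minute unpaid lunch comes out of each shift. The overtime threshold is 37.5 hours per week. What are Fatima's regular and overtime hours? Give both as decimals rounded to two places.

Tue: 9:17 AM–4:45 PM = 7 h 28 min; less 30 min break → 6 h 58 min
Wed: 8:05 AM–7:20 PM = 11 h 15 min; less 30 min break → 10 h 45 min
Thu: 11:09 AM–10:42 PM = 11 h 33 min; less 30 min break → 11 h 3 min
Fri: 6:46 AM–6:05 PM = 11 h 19 min; less 30 min break → 10 h 49 min
Sat: 9:56 AM–6:15 PM = 8 h 19 min; less 30 min break → 7 h 49 min
Sun: 6:41 AM–4:09 PM = 9 h 28 min; less 30 min break → 8 h 58 min
Total worked: 56 h 22 min = 56.37 h.
Threshold 37.5 h → overtime 18 h 52 min, regular 37 h 30 min.

Regular 37.50 hours, overtime 18.87 hours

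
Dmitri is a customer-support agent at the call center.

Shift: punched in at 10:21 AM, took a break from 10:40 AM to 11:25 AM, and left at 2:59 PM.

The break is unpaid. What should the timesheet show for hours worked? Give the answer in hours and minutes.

Shift: 10:21 AM–2:59 PM = 4 h 38 min; less 45 min break → 3 h 53 min

3 h 53 min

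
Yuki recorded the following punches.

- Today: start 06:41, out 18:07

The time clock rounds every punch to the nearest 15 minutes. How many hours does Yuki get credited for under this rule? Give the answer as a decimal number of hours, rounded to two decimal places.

Today: in 06:41→06:45, out 18:07→18:00; 11 h 15 min

11.25 hours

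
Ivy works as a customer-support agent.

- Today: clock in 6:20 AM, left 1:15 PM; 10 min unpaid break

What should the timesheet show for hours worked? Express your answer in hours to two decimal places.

Today: 6:20 AM–1:15 PM = 6 h 55 min; less 10 min break → 6 h 45 min

6.75 hours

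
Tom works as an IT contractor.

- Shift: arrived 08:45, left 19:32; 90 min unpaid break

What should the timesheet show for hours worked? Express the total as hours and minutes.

Shift: 08:45–19:32 = 10 h 47 min; less 90 min break → 9 h 17 min

9 h 17 min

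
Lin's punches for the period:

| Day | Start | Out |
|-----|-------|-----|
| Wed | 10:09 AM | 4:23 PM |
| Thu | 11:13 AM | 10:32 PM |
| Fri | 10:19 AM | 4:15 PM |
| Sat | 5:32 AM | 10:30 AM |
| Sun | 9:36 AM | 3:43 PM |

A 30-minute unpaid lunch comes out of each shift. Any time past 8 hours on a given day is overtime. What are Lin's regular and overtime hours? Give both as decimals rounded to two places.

Wed: 10:09 AM–4:23 PM = 6 h 14 min; less 30 min break → 5 h 44 min
Thu: 11:13 AM–10:32 PM = 11 h 19 min; less 30 min break → 10 h 49 min
Fri: 10:19 AM–4:15 PM = 5 h 56 min; less 30 min break → 5 h 26 min
Sat: 5:32 AM–10:30 AM = 4 h 58 min; less 30 min break → 4 h 28 min
Sun: 9:36 AM–3:43 PM = 6 h 7 min; less 30 min break → 5 h 37 min
Wed reg 5 h 44 min / OT 0 h 0 min; Thu reg 8 h 0 min / OT 2 h 49 min; Fri reg 5 h 26 min / OT 0 h 0 min; Sat reg 4 h 28 min / OT 0 h 0 min; Sun reg 5 h 37 min / OT 0 h 0 min.
Totals: regular 29 h 15 min, overtime 2 h 49 min.

Regular 29.25 hours, overtime 2.82 hours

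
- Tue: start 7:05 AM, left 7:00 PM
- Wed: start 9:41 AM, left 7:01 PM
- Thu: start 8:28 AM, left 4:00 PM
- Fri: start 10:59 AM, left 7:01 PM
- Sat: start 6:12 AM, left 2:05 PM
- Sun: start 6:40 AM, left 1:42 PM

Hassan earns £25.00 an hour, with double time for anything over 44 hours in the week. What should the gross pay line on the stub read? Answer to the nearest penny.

£1486.67

Tue: 7:05 AM–7:00 PM = 11 h 55 min
Wed: 9:41 AM–7:01 PM = 9 h 20 min
Thu: 8:28 AM–4:00 PM = 7 h 32 min
Fri: 10:59 AM–7:01 PM = 8 h 2 min
Sat: 6:12 AM–2:05 PM = 7 h 53 min
Sun: 6:40 AM–1:42 PM = 7 h 2 min
Total worked: 51 h 44 min = 3104 min.
Regular 44 h 0 min = 2640 min at £25.00/h; overtime 7 h 44 min = 464 min at £50.00/h.
Pay = (2640 × £25.00 + 464 × £50.00) ÷ 60 = £1486.67.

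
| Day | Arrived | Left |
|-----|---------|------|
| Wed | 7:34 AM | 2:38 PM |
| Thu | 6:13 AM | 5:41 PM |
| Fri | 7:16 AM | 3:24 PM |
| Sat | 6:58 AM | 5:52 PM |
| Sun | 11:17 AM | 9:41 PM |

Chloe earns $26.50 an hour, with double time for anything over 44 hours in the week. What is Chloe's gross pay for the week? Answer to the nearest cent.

$1376.23

Wed: 7:34 AM–2:38 PM = 7 h 4 min
Thu: 6:13 AM–5:41 PM = 11 h 28 min
Fri: 7:16 AM–3:24 PM = 8 h 8 min
Sat: 6:58 AM–5:52 PM = 10 h 54 min
Sun: 11:17 AM–9:41 PM = 10 h 24 min
Total worked: 47 h 58 min = 2878 min.
Regular 44 h 0 min = 2640 min at $26.50/h; overtime 3 h 58 min = 238 min at $53.00/h.
Pay = (2640 × $26.50 + 238 × $53.00) ÷ 60 = $1376.23.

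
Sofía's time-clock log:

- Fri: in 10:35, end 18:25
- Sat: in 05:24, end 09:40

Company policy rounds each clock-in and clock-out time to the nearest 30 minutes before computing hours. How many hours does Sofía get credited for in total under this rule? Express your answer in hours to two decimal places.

12.00 hours

Fri: in 10:35→10:30, out 18:25→18:30; 8 h 0 min
Sat: in 05:24→05:30, out 09:40→09:30; 4 h 0 min
Total credited: 12 h 0 min.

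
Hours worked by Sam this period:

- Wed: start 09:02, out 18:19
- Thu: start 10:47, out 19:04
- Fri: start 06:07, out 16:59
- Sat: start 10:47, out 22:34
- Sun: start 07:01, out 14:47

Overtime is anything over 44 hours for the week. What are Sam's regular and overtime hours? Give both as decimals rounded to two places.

Wed: 09:02–18:19 = 9 h 17 min
Thu: 10:47–19:04 = 8 h 17 min
Fri: 06:07–16:59 = 10 h 52 min
Sat: 10:47–22:34 = 11 h 47 min
Sun: 07:01–14:47 = 7 h 46 min
Total worked: 47 h 59 min = 47.98 h.
Threshold 44 h → overtime 3 h 59 min, regular 44 h 0 min.

Regular 44.00 hours, overtime 3.98 hours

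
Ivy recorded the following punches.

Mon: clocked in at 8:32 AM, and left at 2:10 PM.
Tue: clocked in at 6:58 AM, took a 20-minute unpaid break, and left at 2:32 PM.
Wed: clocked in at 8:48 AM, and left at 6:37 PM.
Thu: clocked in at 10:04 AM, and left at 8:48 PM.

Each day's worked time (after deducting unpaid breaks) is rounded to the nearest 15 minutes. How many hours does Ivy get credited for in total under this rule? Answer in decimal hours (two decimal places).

33.50 hours

Mon: 8:32 AM–2:10 PM = 5 h 38 min → rounds to 5 h 45 min
Tue: 6:58 AM–2:32 PM = 7 h 34 min − 20 min = 7 h 14 min → rounds to 7 h 15 min
Wed: 8:48 AM–6:37 PM = 9 h 49 min → rounds to 9 h 45 min
Thu: 10:04 AM–8:48 PM = 10 h 44 min → rounds to 10 h 45 min
Total credited: 33 h 30 min.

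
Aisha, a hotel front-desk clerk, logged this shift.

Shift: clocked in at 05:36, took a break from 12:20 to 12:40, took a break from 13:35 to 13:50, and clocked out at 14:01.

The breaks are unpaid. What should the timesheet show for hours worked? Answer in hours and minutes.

7 h 50 min

Shift: 05:36–14:01 = 8 h 25 min; less 35 min break → 7 h 50 min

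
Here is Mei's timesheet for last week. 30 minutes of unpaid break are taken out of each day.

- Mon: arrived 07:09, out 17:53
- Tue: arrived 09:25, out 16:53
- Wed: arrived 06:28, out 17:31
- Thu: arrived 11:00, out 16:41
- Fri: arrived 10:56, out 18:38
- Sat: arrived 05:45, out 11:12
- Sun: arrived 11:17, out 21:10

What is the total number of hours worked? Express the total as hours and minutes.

54 h 28 min

Mon: 07:09–17:53 = 10 h 44 min; less 30 min break → 10 h 14 min
Tue: 09:25–16:53 = 7 h 28 min; less 30 min break → 6 h 58 min
Wed: 06:28–17:31 = 11 h 3 min; less 30 min break → 10 h 33 min
Thu: 11:00–16:41 = 5 h 41 min; less 30 min break → 5 h 11 min
Fri: 10:56–18:38 = 7 h 42 min; less 30 min break → 7 h 12 min
Sat: 05:45–11:12 = 5 h 27 min; less 30 min break → 4 h 57 min
Sun: 11:17–21:10 = 9 h 53 min; less 30 min break → 9 h 23 min
Total: 10 h 14 min + 6 h 58 min + 10 h 33 min + 5 h 11 min + 7 h 12 min + 4 h 57 min + 9 h 23 min = 54 h 28 min.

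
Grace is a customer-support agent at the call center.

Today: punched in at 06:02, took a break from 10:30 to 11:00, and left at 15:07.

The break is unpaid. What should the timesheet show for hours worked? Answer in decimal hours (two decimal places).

8.58 hours

Today: 06:02–15:07 = 9 h 5 min; less 30 min break → 8 h 35 min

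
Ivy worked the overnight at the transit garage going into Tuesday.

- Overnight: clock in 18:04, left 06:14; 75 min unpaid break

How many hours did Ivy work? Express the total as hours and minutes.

Overnight: 18:04 → midnight = 5 h 56 min; midnight → 06:14 = 6 h 14 min; span 12 h 10 min; less 75 min break → 10 h 55 min

10 h 55 min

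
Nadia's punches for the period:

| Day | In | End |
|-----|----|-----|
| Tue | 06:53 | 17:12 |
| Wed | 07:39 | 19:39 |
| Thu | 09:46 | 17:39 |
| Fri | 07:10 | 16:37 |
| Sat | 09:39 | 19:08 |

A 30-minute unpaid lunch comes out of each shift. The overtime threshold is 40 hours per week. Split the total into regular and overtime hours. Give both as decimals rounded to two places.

Tue: 06:53–17:12 = 10 h 19 min; less 30 min break → 9 h 49 min
Wed: 07:39–19:39 = 12 h 0 min; less 30 min break → 11 h 30 min
Thu: 09:46–17:39 = 7 h 53 min; less 30 min break → 7 h 23 min
Fri: 07:10–16:37 = 9 h 27 min; less 30 min break → 8 h 57 min
Sat: 09:39–19:08 = 9 h 29 min; less 30 min break → 8 h 59 min
Total worked: 46 h 38 min = 46.63 h.
Threshold 40 h → overtime 6 h 38 min, regular 40 h 0 min.

Regular 40.00 hours, overtime 6.63 hours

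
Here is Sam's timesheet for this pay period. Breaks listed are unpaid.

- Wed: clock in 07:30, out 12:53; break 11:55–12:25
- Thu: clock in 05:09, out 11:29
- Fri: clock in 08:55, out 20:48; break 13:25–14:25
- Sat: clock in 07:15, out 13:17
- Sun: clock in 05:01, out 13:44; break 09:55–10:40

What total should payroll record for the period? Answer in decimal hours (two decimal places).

36.10 hours

Wed: 07:30–12:53 = 5 h 23 min; less 30 min break → 4 h 53 min
Thu: 05:09–11:29 = 6 h 20 min
Fri: 08:55–20:48 = 11 h 53 min; less 60 min break → 10 h 53 min
Sat: 07:15–13:17 = 6 h 2 min
Sun: 05:01–13:44 = 8 h 43 min; less 45 min break → 7 h 58 min
Total: 4 h 53 min + 6 h 20 min + 10 h 53 min + 6 h 2 min + 7 h 58 min = 36 h 6 min.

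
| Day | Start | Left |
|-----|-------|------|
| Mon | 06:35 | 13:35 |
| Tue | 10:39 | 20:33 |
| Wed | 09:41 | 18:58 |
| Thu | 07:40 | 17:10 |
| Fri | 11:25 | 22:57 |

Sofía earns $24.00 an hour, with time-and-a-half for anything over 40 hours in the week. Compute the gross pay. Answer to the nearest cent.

Mon: 06:35–13:35 = 7 h 0 min
Tue: 10:39–20:33 = 9 h 54 min
Wed: 09:41–18:58 = 9 h 17 min
Thu: 07:40–17:10 = 9 h 30 min
Fri: 11:25–22:57 = 11 h 32 min
Total worked: 47 h 13 min = 2833 min.
Regular 40 h 0 min = 2400 min at $24.00/h; overtime 7 h 13 min = 433 min at $36.00/h.
Pay = (2400 × $24.00 + 433 × $36.00) ÷ 60 = $1219.80.

$1219.80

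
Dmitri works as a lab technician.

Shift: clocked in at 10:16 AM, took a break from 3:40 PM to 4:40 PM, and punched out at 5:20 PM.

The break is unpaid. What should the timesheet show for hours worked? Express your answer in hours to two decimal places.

6.07 hours

Shift: 10:16 AM–5:20 PM = 7 h 4 min; less 60 min break → 6 h 4 min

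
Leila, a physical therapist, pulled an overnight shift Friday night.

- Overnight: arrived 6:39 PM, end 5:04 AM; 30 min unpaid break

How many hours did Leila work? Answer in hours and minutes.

Overnight: 6:39 PM → midnight = 5 h 21 min; midnight → 5:04 AM = 5 h 4 min; span 10 h 25 min; less 30 min break → 9 h 55 min

9 h 55 min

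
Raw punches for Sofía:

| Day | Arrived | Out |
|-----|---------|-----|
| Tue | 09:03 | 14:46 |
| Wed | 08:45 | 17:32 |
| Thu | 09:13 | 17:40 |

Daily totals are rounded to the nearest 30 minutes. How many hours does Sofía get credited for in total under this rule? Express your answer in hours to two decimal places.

Tue: 09:03–14:46 = 5 h 43 min → rounds to 5 h 30 min
Wed: 08:45–17:32 = 8 h 47 min → rounds to 9 h 0 min
Thu: 09:13–17:40 = 8 h 27 min → rounds to 8 h 30 min
Total credited: 23 h 0 min.

23.00 hours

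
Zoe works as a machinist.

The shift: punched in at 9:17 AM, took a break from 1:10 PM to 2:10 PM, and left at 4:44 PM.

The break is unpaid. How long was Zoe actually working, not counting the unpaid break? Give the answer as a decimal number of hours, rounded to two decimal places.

6.45 hours

The shift: 9:17 AM–4:44 PM = 7 h 27 min; less 60 min break → 6 h 27 min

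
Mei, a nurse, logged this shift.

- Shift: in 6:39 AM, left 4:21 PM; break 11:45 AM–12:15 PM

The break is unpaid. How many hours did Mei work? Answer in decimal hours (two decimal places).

Shift: 6:39 AM–4:21 PM = 9 h 42 min; less 30 min break → 9 h 12 min

9.20 hours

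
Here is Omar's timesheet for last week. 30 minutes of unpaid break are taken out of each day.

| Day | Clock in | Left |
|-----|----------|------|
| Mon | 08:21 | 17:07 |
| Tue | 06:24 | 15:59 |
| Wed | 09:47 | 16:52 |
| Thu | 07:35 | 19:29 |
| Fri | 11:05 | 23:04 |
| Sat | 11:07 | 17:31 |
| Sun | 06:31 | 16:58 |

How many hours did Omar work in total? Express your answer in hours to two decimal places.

62.67 hours

Mon: 08:21–17:07 = 8 h 46 min; less 30 min break → 8 h 16 min
Tue: 06:24–15:59 = 9 h 35 min; less 30 min break → 9 h 5 min
Wed: 09:47–16:52 = 7 h 5 min; less 30 min break → 6 h 35 min
Thu: 07:35–19:29 = 11 h 54 min; less 30 min break → 11 h 24 min
Fri: 11:05–23:04 = 11 h 59 min; less 30 min break → 11 h 29 min
Sat: 11:07–17:31 = 6 h 24 min; less 30 min break → 5 h 54 min
Sun: 06:31–16:58 = 10 h 27 min; less 30 min break → 9 h 57 min
Total: 8 h 16 min + 9 h 5 min + 6 h 35 min + 11 h 24 min + 11 h 29 min + 5 h 54 min + 9 h 57 min = 62 h 40 min.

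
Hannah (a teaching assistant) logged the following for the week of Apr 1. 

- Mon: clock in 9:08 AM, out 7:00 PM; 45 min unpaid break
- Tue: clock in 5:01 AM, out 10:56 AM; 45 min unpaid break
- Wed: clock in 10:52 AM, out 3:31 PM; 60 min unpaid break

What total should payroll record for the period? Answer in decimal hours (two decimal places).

Mon: 9:08 AM–7:00 PM = 9 h 52 min; less 45 min break → 9 h 7 min
Tue: 5:01 AM–10:56 AM = 5 h 55 min; less 45 min break → 5 h 10 min
Wed: 10:52 AM–3:31 PM = 4 h 39 min; less 60 min break → 3 h 39 min
Total: 9 h 7 min + 5 h 10 min + 3 h 39 min = 17 h 56 min.

17.93 hours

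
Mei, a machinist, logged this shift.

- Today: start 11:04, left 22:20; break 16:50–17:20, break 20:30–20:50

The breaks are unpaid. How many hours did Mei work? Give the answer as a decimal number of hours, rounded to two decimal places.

10.43 hours

Today: 11:04–22:20 = 11 h 16 min; less 50 min break → 10 h 26 min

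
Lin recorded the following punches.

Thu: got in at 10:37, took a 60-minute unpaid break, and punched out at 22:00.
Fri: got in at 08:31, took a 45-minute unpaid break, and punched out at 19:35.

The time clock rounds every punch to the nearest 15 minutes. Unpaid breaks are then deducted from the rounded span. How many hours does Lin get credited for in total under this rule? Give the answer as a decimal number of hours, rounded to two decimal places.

20.75 hours

Thu: in 10:37→10:30, out 22:00→22:00; 11 h 30 min − 60 min = 10 h 30 min
Fri: in 08:31→08:30, out 19:35→19:30; 11 h 0 min − 45 min = 10 h 15 min
Total credited: 20 h 45 min.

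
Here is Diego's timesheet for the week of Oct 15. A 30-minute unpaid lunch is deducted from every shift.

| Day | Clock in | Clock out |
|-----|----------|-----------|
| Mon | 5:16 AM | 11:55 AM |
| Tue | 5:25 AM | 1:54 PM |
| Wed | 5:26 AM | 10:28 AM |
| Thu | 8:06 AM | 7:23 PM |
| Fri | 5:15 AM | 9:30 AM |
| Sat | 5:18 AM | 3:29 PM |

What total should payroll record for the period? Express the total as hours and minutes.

Mon: 5:16 AM–11:55 AM = 6 h 39 min; less 30 min break → 6 h 9 min
Tue: 5:25 AM–1:54 PM = 8 h 29 min; less 30 min break → 7 h 59 min
Wed: 5:26 AM–10:28 AM = 5 h 2 min; less 30 min break → 4 h 32 min
Thu: 8:06 AM–7:23 PM = 11 h 17 min; less 30 min break → 10 h 47 min
Fri: 5:15 AM–9:30 AM = 4 h 15 min; less 30 min break → 3 h 45 min
Sat: 5:18 AM–3:29 PM = 10 h 11 min; less 30 min break → 9 h 41 min
Total: 6 h 9 min + 7 h 59 min + 4 h 32 min + 10 h 47 min + 3 h 45 min + 9 h 41 min = 42 h 53 min.

42 h 53 min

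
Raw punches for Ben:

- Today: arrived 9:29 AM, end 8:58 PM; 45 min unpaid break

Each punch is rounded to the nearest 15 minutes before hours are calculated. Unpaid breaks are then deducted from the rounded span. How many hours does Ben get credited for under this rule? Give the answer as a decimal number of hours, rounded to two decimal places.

10.75 hours

Today: in 9:29 AM→9:30 AM, out 8:58 PM→9:00 PM; 11 h 30 min − 45 min = 10 h 45 min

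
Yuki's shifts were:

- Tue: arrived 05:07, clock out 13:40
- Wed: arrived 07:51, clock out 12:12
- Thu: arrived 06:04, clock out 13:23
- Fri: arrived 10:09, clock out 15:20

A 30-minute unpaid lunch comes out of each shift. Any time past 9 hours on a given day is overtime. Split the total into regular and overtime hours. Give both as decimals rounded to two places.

Tue: 05:07–13:40 = 8 h 33 min; less 30 min break → 8 h 3 min
Wed: 07:51–12:12 = 4 h 21 min; less 30 min break → 3 h 51 min
Thu: 06:04–13:23 = 7 h 19 min; less 30 min break → 6 h 49 min
Fri: 10:09–15:20 = 5 h 11 min; less 30 min break → 4 h 41 min
Tue reg 8 h 3 min / OT 0 h 0 min; Wed reg 3 h 51 min / OT 0 h 0 min; Thu reg 6 h 49 min / OT 0 h 0 min; Fri reg 4 h 41 min / OT 0 h 0 min.
Totals: regular 23 h 24 min, overtime 0 h 0 min.

Regular 23.40 hours, overtime 0.00 hours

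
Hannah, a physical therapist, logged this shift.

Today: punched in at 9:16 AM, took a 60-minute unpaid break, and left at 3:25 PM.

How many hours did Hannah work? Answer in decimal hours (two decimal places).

Today: 9:16 AM–3:25 PM = 6 h 9 min; less 60 min break → 5 h 9 min

5.15 hours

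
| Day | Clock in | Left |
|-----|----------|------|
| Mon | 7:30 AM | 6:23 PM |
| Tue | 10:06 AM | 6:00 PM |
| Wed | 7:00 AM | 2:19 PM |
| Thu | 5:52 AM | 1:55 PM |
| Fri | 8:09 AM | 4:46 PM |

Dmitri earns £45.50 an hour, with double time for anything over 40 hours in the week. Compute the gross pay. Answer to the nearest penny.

£2071.77

Mon: 7:30 AM–6:23 PM = 10 h 53 min
Tue: 10:06 AM–6:00 PM = 7 h 54 min
Wed: 7:00 AM–2:19 PM = 7 h 19 min
Thu: 5:52 AM–1:55 PM = 8 h 3 min
Fri: 8:09 AM–4:46 PM = 8 h 37 min
Total worked: 42 h 46 min = 2566 min.
Regular 40 h 0 min = 2400 min at £45.50/h; overtime 2 h 46 min = 166 min at £91.00/h.
Pay = (2400 × £45.50 + 166 × £91.00) ÷ 60 = £2071.77.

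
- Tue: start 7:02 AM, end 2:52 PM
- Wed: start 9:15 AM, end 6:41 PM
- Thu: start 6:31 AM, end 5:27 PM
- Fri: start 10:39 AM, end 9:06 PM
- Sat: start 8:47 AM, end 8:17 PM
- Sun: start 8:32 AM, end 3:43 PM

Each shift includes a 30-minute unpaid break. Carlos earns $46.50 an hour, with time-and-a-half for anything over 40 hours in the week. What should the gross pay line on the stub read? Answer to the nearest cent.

$2859.75

Tue: 7:02 AM–2:52 PM = 7 h 50 min; less 30 min break → 7 h 20 min
Wed: 9:15 AM–6:41 PM = 9 h 26 min; less 30 min break → 8 h 56 min
Thu: 6:31 AM–5:27 PM = 10 h 56 min; less 30 min break → 10 h 26 min
Fri: 10:39 AM–9:06 PM = 10 h 27 min; less 30 min break → 9 h 57 min
Sat: 8:47 AM–8:17 PM = 11 h 30 min; less 30 min break → 11 h 0 min
Sun: 8:32 AM–3:43 PM = 7 h 11 min; less 30 min break → 6 h 41 min
Total worked: 54 h 20 min = 3260 min.
Regular 40 h 0 min = 2400 min at $46.50/h; overtime 14 h 20 min = 860 min at $69.75/h.
Pay = (2400 × $46.50 + 860 × $69.75) ÷ 60 = $2859.75.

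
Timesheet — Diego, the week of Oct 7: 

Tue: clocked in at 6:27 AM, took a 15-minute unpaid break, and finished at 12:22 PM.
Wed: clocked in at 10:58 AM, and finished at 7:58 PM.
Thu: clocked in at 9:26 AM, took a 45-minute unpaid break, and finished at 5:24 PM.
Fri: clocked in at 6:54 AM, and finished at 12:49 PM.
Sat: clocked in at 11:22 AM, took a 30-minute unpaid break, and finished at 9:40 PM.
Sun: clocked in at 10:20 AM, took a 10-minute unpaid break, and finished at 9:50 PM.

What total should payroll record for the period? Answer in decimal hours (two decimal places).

48.93 hours

Tue: 6:27 AM–12:22 PM = 5 h 55 min; less 15 min break → 5 h 40 min
Wed: 10:58 AM–7:58 PM = 9 h 0 min
Thu: 9:26 AM–5:24 PM = 7 h 58 min; less 45 min break → 7 h 13 min
Fri: 6:54 AM–12:49 PM = 5 h 55 min
Sat: 11:22 AM–9:40 PM = 10 h 18 min; less 30 min break → 9 h 48 min
Sun: 10:20 AM–9:50 PM = 11 h 30 min; less 10 min break → 11 h 20 min
Total: 5 h 40 min + 9 h 0 min + 7 h 13 min + 5 h 55 min + 9 h 48 min + 11 h 20 min = 48 h 56 min.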